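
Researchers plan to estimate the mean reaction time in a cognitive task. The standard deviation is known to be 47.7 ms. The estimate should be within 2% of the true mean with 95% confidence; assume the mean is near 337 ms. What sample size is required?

193

For a mean, the margin of error is E = z·σ/√n, so n = (zσ/E)².
At 95% confidence, z = 1.960.
E = 2% of 337 = 6.74 ms.
n = (1.960 × 47.7 / 6.74)² = 192.41
Round up: n = 193.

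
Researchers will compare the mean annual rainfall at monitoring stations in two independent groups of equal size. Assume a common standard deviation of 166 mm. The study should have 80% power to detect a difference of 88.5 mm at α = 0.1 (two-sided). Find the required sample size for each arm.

For two equal groups, n per group = 2·((z_{α/2} + z_β)·σ/δ)².
z_{α/2} = 1.645; z_β = 0.842 (power 80%).
n = 2 × (2.487 × 166 / 88.5)² = 2 × 21.76 = 43.52
Round up: n = 44 per group.

44 per group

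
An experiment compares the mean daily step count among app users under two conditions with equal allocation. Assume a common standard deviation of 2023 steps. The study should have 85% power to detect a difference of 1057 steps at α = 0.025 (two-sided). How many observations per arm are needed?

For two equal groups, n per group = 2·((z_{α/2} + z_β)·σ/δ)².
z_{α/2} = 2.241; z_β = 1.036 (power 85%).
n = 2 × (3.277 × 2023 / 1057)² = 2 × 39.34 = 78.68
Round up: n = 79 per group.

79 per group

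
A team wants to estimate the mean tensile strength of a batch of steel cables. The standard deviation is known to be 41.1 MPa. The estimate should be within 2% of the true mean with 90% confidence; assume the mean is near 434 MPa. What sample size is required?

61

For a mean, the margin of error is E = z·σ/√n, so n = (zσ/E)².
At 90% confidence, z = 1.645.
E = 2% of 434 = 8.68 MPa.
n = (1.645 × 41.1 / 8.68)² = 60.67
Round up: n = 61.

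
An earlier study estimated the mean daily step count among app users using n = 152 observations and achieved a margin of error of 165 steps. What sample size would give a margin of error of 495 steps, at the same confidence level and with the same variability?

17

Margin of error scales as 1/√n, so n₂ = n₁·(E₁/E₂)².
n₂ = 152 × (165/495)² = 152 × 0.1111 = 16.89
Round up: n₂ = 17.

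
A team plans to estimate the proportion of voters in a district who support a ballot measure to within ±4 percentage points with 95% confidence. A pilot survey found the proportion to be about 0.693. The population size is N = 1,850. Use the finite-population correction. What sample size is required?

For a proportion with margin E = 0.04 at 95% confidence, z = 1.960.
n = p̂(1−p̂)(z/E)² = 0.693 × 0.307 × (1.960/0.04)² = 510.82 — call this n₀.
Finite-population correction with N = 1,850: n = n₀ / (1 + (n₀−1)/N) = 510.82 / 1.276 = 400.33
Round up: n = 401.

401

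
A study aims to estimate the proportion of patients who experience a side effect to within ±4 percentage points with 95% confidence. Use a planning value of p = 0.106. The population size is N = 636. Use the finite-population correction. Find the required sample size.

For a proportion with margin E = 0.04 at 95% confidence, z = 1.960.
n = p̂(1−p̂)(z/E)² = 0.106 × 0.894 × (1.960/0.04)² = 227.53 — call this n₀.
Finite-population correction with N = 636: n = n₀ / (1 + (n₀−1)/N) = 227.53 / 1.356 = 167.79
Round up: n = 168.

168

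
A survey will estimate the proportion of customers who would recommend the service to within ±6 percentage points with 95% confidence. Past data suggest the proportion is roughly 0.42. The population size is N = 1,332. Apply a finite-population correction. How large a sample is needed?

For a proportion with margin E = 0.06 at 95% confidence, z = 1.960.
n = p̂(1−p̂)(z/E)² = 0.42 × 0.58 × (1.960/0.06)² = 259.95 — call this n₀.
Finite-population correction with N = 1,332: n = n₀ / (1 + (n₀−1)/N) = 259.95 / 1.194 = 217.71
Round up: n = 218.

n = 218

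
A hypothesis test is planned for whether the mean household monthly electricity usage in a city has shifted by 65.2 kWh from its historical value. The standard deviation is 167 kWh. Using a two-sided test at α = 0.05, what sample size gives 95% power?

86

For a one-sample z-test, n = ((z_{α/2} + z_β)·σ/δ)².
z_{α/2} = 1.960 (two-sided α = 0.05); z_β = 1.645 (power 95% → β = 0.05).
n = (3.605 × 167 / 65.2)² = 85.26
Round up: n = 86.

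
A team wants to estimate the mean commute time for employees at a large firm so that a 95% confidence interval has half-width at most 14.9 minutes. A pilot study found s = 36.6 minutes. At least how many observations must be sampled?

For a mean, the margin of error is E = z·σ/√n, so n = (zσ/E)².
At 95% confidence, z = 1.960.
n = (1.960 × 36.6 / 14.9)² = 23.18
Round up: n = 24.

24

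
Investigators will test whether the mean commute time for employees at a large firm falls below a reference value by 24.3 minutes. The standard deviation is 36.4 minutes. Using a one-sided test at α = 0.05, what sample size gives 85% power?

17

For a one-sample z-test, n = ((z_α + z_β)·σ/δ)².
z_α = 1.645 (one-sided α = 0.05); z_β = 1.036 (power 85% → β = 0.15).
n = (2.681 × 36.4 / 24.3)² = 16.13
Round up: n = 17.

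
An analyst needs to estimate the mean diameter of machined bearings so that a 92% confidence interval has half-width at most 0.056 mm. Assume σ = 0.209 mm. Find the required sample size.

For a mean, the margin of error is E = z·σ/√n, so n = (zσ/E)².
At 92% confidence, z = 1.751.
n = (1.751 × 0.209 / 0.056)² = 42.71
Round up: n = 43.

43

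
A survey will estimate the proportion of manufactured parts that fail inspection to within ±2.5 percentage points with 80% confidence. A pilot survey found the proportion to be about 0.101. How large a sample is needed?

239

For a proportion with margin E = 0.025 at 80% confidence, z = 1.282.
n = p̂(1−p̂)(z/E)² = 0.101 × 0.899 × (1.282/0.025)² = 238.77
Round up: n = 239.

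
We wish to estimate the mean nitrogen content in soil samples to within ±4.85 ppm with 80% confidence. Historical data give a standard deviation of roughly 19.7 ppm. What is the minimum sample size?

For a mean, the margin of error is E = z·σ/√n, so n = (zσ/E)².
At 80% confidence, z = 1.282.
n = (1.282 × 19.7 / 4.85)² = 27.12
Round up: n = 28.

28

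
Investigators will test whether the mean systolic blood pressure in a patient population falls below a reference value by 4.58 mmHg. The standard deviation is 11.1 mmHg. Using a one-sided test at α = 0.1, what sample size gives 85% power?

32

For a one-sample z-test, n = ((z_α + z_β)·σ/δ)².
z_α = 1.282 (one-sided α = 0.1); z_β = 1.036 (power 85% → β = 0.15).
n = (2.318 × 11.1 / 4.58)² = 31.56
Round up: n = 32.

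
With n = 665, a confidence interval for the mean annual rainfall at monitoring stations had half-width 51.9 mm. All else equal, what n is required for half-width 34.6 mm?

Margin of error scales as 1/√n, so n₂ = n₁·(E₁/E₂)².
n₂ = 665 × (51.9/34.6)² = 665 × 2.25 = 1496.25
Round up: n₂ = 1497.

n = 1497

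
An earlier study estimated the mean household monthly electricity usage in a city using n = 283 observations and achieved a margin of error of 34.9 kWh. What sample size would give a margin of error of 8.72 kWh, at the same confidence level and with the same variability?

4534

Margin of error scales as 1/√n, so n₂ = n₁·(E₁/E₂)².
n₂ = 283 × (34.9/8.72)² = 283 × 16.02 = 4533.66
Round up: n₂ = 4534.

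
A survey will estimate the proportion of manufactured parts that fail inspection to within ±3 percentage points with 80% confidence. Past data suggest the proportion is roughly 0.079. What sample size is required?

For a proportion with margin E = 0.03 at 80% confidence, z = 1.282.
n = p̂(1−p̂)(z/E)² = 0.079 × 0.921 × (1.282/0.03)² = 132.87
Round up: n = 133.

133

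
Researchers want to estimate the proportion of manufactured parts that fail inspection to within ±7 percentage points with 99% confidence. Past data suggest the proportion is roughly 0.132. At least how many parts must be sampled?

156

For a proportion with margin E = 0.07 at 99% confidence, z = 2.576.
n = p̂(1−p̂)(z/E)² = 0.132 × 0.868 × (2.576/0.07)² = 155.16
Round up: n = 156.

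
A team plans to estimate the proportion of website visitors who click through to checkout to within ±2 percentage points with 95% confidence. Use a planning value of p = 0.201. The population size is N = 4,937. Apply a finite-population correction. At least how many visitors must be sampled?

For a proportion with margin E = 0.02 at 95% confidence, z = 1.960.
n = p̂(1−p̂)(z/E)² = 0.201 × 0.799 × (1.960/0.02)² = 1542.39 — call this n₀.
Finite-population correction with N = 4,937: n = n₀ / (1 + (n₀−1)/N) = 1542.39 / 1.312 = 1175.60
Round up: n = 1176.

n = 1176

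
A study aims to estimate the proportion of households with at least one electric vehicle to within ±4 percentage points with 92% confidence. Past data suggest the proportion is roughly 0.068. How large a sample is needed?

For a proportion with margin E = 0.04 at 92% confidence, z = 1.751.
n = p̂(1−p̂)(z/E)² = 0.068 × 0.932 × (1.751/0.04)² = 121.44
Round up: n = 122.

122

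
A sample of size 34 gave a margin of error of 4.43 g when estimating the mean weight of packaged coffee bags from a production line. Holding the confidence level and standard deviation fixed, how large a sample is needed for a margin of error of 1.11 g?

Margin of error scales as 1/√n, so n₂ = n₁·(E₁/E₂)².
n₂ = 34 × (4.43/1.11)² = 34 × 15.93 = 541.62
Round up: n₂ = 542.

542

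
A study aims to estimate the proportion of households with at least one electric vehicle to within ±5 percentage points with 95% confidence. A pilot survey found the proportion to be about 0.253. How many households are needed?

291

For a proportion with margin E = 0.05 at 95% confidence, z = 1.960.
n = p̂(1−p̂)(z/E)² = 0.253 × 0.747 × (1.960/0.05)² = 290.41
Round up: n = 291.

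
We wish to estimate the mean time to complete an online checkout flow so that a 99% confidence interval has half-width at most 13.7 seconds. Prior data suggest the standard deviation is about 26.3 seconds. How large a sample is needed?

n = 25

For a mean, the margin of error is E = z·σ/√n, so n = (zσ/E)².
At 99% confidence, z = 2.576.
n = (2.576 × 26.3 / 13.7)² = 24.45
Round up: n = 25.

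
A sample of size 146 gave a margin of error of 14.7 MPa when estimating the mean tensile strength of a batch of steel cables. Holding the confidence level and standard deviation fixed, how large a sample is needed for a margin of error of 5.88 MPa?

n = 913

Margin of error scales as 1/√n, so n₂ = n₁·(E₁/E₂)².
n₂ = 146 × (14.7/5.88)² = 146 × 6.25 = 912.50
Round up: n₂ = 913.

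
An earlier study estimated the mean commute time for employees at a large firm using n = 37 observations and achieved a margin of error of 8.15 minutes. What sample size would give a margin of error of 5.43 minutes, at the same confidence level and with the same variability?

84

Margin of error scales as 1/√n, so n₂ = n₁·(E₁/E₂)².
n₂ = 37 × (8.15/5.43)² = 37 × 2.253 = 83.36
Round up: n₂ = 84.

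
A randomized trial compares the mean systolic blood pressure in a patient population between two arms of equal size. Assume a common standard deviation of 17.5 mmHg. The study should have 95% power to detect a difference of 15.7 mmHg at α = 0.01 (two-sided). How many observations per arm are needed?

45 per group

For two equal groups, n per group = 2·((z_{α/2} + z_β)·σ/δ)².
z_{α/2} = 2.576; z_β = 1.645 (power 95%).
n = 2 × (4.221 × 17.5 / 15.7)² = 2 × 22.14 = 44.28
Round up: n = 45 per group.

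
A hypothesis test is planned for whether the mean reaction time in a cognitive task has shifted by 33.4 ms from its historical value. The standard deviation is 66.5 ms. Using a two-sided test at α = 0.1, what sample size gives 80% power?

For a one-sample z-test, n = ((z_{α/2} + z_β)·σ/δ)².
z_{α/2} = 1.645 (two-sided α = 0.1); z_β = 0.842 (power 80% → β = 0.2).
n = (2.487 × 66.5 / 33.4)² = 24.52
Round up: n = 25.

25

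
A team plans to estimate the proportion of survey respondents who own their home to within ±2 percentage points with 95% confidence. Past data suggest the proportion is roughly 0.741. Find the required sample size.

1844

For a proportion with margin E = 0.02 at 95% confidence, z = 1.960.
n = p̂(1−p̂)(z/E)² = 0.741 × 0.259 × (1.960/0.02)² = 1843.19
Round up: n = 1844.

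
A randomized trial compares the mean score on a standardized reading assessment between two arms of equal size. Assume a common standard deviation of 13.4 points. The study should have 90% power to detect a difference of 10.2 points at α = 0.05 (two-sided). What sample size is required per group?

37 per group

For two equal groups, n per group = 2·((z_{α/2} + z_β)·σ/δ)².
z_{α/2} = 1.960; z_β = 1.282 (power 90%).
n = 2 × (3.242 × 13.4 / 10.2)² = 2 × 18.14 = 36.28
Round up: n = 37 per group.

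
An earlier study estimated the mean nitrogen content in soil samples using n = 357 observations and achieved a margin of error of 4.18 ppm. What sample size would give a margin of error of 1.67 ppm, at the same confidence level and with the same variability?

Margin of error scales as 1/√n, so n₂ = n₁·(E₁/E₂)².
n₂ = 357 × (4.18/1.67)² = 357 × 6.265 = 2236.61
Round up: n₂ = 2237.

2237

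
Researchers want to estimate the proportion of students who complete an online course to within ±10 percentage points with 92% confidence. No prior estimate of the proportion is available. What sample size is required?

77

For a proportion with margin E = 0.1 at 92% confidence, z = 1.751.
With no prior estimate, use p = 0.5, which maximizes p(1−p) at 0.25.
n = 0.25 × (z/E)² = 0.25 × (1.751/0.1)² = 76.65
Round up: n = 77.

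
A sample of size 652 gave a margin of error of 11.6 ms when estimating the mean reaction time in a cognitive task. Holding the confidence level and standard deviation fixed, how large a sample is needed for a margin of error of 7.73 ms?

Margin of error scales as 1/√n, so n₂ = n₁·(E₁/E₂)².
n₂ = 652 × (11.6/7.73)² = 652 × 2.252 = 1468.30
Round up: n₂ = 1469.

n = 1469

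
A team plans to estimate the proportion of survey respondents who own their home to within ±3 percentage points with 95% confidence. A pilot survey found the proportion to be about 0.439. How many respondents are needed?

1052

For a proportion with margin E = 0.03 at 95% confidence, z = 1.960.
n = p̂(1−p̂)(z/E)² = 0.439 × 0.561 × (1.960/0.03)² = 1051.23
Round up: n = 1052.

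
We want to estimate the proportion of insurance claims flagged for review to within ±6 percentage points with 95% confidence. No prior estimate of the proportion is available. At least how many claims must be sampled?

n = 267

For a proportion with margin E = 0.06 at 95% confidence, z = 1.960.
With no prior estimate, use p = 0.5, which maximizes p(1−p) at 0.25.
n = 0.25 × (z/E)² = 0.25 × (1.960/0.06)² = 266.78
Round up: n = 267.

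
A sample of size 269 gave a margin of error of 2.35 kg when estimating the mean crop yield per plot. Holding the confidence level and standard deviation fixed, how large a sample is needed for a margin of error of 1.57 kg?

Margin of error scales as 1/√n, so n₂ = n₁·(E₁/E₂)².
n₂ = 269 × (2.35/1.57)² = 269 × 2.24 = 602.56
Round up: n₂ = 603.

603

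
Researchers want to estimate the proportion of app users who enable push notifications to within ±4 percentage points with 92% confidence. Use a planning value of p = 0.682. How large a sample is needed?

416

For a proportion with margin E = 0.04 at 92% confidence, z = 1.751.
n = p̂(1−p̂)(z/E)² = 0.682 × 0.318 × (1.751/0.04)² = 415.59
Round up: n = 416.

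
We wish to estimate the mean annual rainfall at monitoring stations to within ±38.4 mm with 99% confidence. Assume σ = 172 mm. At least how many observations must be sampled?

n = 134

For a mean, the margin of error is E = z·σ/√n, so n = (zσ/E)².
At 99% confidence, z = 2.576.
n = (2.576 × 172 / 38.4)² = 133.13
Round up: n = 134.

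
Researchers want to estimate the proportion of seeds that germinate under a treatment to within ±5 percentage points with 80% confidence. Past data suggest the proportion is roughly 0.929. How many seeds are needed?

For a proportion with margin E = 0.05 at 80% confidence, z = 1.282.
n = p̂(1−p̂)(z/E)² = 0.929 × 0.071 × (1.282/0.05)² = 43.36
Round up: n = 44.

44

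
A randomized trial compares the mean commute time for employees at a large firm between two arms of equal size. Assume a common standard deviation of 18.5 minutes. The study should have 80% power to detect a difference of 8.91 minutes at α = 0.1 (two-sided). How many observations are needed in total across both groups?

For two equal groups, n per group = 2·((z_{α/2} + z_β)·σ/δ)².
z_{α/2} = 1.645; z_β = 0.842 (power 80%).
n = 2 × (2.487 × 18.5 / 8.91)² = 2 × 26.66 = 53.32
Round up: n = 54 per group.
Total across both groups: 2 × 54 = 108.

108 total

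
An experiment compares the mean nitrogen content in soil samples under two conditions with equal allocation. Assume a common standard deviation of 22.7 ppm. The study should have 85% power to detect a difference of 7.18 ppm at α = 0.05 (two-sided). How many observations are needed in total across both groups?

For two equal groups, n per group = 2·((z_{α/2} + z_β)·σ/δ)².
z_{α/2} = 1.960; z_β = 1.036 (power 85%).
n = 2 × (2.996 × 22.7 / 7.18)² = 2 × 89.72 = 179.44
Round up: n = 180 per group.
Total across both groups: 2 × 180 = 360.

360 total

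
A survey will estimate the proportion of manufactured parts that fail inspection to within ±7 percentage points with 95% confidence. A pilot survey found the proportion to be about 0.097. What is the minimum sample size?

n = 69

For a proportion with margin E = 0.07 at 95% confidence, z = 1.960.
n = p̂(1−p̂)(z/E)² = 0.097 × 0.903 × (1.960/0.07)² = 68.67
Round up: n = 69.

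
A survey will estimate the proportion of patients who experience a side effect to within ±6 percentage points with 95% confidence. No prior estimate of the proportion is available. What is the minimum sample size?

For a proportion with margin E = 0.06 at 95% confidence, z = 1.960.
With no prior estimate, use p = 0.5, which maximizes p(1−p) at 0.25.
n = 0.25 × (z/E)² = 0.25 × (1.960/0.06)² = 266.78
Round up: n = 267.

n = 267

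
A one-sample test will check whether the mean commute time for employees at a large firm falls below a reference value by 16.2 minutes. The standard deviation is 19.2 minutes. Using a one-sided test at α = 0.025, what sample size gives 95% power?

n = 19

For a one-sample z-test, n = ((z_α + z_β)·σ/δ)².
z_α = 1.960 (one-sided α = 0.025); z_β = 1.645 (power 95% → β = 0.05).
n = (3.605 × 19.2 / 16.2)² = 18.26
Round up: n = 19.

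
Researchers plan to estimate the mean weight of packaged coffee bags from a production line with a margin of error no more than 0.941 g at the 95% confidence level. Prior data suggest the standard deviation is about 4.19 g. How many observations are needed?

For a mean, the margin of error is E = z·σ/√n, so n = (zσ/E)².
At 95% confidence, z = 1.960.
n = (1.960 × 4.19 / 0.941)² = 76.17
Round up: n = 77.

77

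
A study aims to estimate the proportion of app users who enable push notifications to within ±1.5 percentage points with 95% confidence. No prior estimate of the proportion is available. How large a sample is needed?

For a proportion with margin E = 0.015 at 95% confidence, z = 1.960.
With no prior estimate, use p = 0.5, which maximizes p(1−p) at 0.25.
n = 0.25 × (z/E)² = 0.25 × (1.960/0.015)² = 4268.44
Round up: n = 4269.

4269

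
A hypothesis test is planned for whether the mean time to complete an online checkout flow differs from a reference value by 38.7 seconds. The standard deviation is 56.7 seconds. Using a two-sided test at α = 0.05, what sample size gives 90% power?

23

For a one-sample z-test, n = ((z_{α/2} + z_β)·σ/δ)².
z_{α/2} = 1.960 (two-sided α = 0.05); z_β = 1.282 (power 90% → β = 0.1).
n = (3.242 × 56.7 / 38.7)² = 22.56
Round up: n = 23.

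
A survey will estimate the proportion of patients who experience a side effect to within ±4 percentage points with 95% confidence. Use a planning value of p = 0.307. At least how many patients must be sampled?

511

For a proportion with margin E = 0.04 at 95% confidence, z = 1.960.
n = p̂(1−p̂)(z/E)² = 0.307 × 0.693 × (1.960/0.04)² = 510.82
Round up: n = 511.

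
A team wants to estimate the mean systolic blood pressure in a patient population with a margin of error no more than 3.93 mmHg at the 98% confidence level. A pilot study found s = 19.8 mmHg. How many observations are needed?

For a mean, the margin of error is E = z·σ/√n, so n = (zσ/E)².
At 98% confidence, z = 2.326.
n = (2.326 × 19.8 / 3.93)² = 137.33
Round up: n = 138.

138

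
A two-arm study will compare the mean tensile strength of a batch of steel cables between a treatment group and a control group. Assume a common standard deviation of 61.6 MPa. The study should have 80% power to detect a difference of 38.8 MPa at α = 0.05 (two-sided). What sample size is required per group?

40 per group

For two equal groups, n per group = 2·((z_{α/2} + z_β)·σ/δ)².
z_{α/2} = 1.960; z_β = 0.842 (power 80%).
n = 2 × (2.802 × 61.6 / 38.8)² = 2 × 19.79 = 39.58
Round up: n = 40 per group.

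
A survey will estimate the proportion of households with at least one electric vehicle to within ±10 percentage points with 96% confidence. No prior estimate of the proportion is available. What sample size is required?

For a proportion with margin E = 0.1 at 96% confidence, z = 2.054.
With no prior estimate, use p = 0.5, which maximizes p(1−p) at 0.25.
n = 0.25 × (z/E)² = 0.25 × (2.054/0.1)² = 105.47
Round up: n = 106.

106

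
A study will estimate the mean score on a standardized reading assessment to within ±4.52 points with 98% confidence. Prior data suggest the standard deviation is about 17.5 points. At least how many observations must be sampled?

n = 82

For a mean, the margin of error is E = z·σ/√n, so n = (zσ/E)².
At 98% confidence, z = 2.326.
n = (2.326 × 17.5 / 4.52)² = 81.10
Round up: n = 82.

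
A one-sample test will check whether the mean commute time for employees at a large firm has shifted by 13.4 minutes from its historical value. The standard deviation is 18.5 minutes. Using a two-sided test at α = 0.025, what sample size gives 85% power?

n = 21

For a one-sample z-test, n = ((z_{α/2} + z_β)·σ/δ)².
z_{α/2} = 2.241 (two-sided α = 0.025); z_β = 1.036 (power 85% → β = 0.15).
n = (3.277 × 18.5 / 13.4)² = 20.47
Round up: n = 21.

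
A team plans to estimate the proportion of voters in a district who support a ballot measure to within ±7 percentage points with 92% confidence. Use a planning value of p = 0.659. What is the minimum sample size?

For a proportion with margin E = 0.07 at 92% confidence, z = 1.751.
n = p̂(1−p̂)(z/E)² = 0.659 × 0.341 × (1.751/0.07)² = 140.61
Round up: n = 141.

141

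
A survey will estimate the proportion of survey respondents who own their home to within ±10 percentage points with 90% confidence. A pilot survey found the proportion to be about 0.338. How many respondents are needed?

61

For a proportion with margin E = 0.1 at 90% confidence, z = 1.645.
n = p̂(1−p̂)(z/E)² = 0.338 × 0.662 × (1.645/0.1)² = 60.55
Round up: n = 61.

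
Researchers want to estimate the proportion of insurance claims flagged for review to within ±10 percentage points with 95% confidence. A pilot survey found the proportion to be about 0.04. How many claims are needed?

For a proportion with margin E = 0.1 at 95% confidence, z = 1.960.
n = p̂(1−p̂)(z/E)² = 0.04 × 0.96 × (1.960/0.1)² = 14.75
Round up: n = 15.

15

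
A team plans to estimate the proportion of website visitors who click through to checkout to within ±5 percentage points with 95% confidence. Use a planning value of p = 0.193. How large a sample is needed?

n = 240

For a proportion with margin E = 0.05 at 95% confidence, z = 1.960.
n = p̂(1−p̂)(z/E)² = 0.193 × 0.807 × (1.960/0.05)² = 239.33
Round up: n = 240.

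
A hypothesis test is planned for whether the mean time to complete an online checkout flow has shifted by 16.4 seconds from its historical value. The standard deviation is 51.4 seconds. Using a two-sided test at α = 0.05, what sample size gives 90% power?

n = 104

For a one-sample z-test, n = ((z_{α/2} + z_β)·σ/δ)².
z_{α/2} = 1.960 (two-sided α = 0.05); z_β = 1.282 (power 90% → β = 0.1).
n = (3.242 × 51.4 / 16.4)² = 103.24
Round up: n = 104.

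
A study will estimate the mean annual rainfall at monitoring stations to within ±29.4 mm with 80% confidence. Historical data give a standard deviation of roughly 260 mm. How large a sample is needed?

129

For a mean, the margin of error is E = z·σ/√n, so n = (zσ/E)².
At 80% confidence, z = 1.282.
n = (1.282 × 260 / 29.4)² = 128.54
Round up: n = 129.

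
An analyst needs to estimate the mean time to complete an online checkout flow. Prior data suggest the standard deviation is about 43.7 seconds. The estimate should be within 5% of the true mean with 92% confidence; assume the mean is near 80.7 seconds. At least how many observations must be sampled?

For a mean, the margin of error is E = z·σ/√n, so n = (zσ/E)².
At 92% confidence, z = 1.751.
E = 5% of 80.7 = 4.035 seconds.
n = (1.751 × 43.7 / 4.035)² = 359.62
Round up: n = 360.

360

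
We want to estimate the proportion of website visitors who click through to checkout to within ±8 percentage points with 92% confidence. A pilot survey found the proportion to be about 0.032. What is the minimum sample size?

For a proportion with margin E = 0.08 at 92% confidence, z = 1.751.
n = p̂(1−p̂)(z/E)² = 0.032 × 0.968 × (1.751/0.08)² = 14.84
Round up: n = 15.

n = 15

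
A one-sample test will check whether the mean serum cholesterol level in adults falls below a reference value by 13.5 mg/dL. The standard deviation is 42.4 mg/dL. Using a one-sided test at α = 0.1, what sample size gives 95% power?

85

For a one-sample z-test, n = ((z_α + z_β)·σ/δ)².
z_α = 1.282 (one-sided α = 0.1); z_β = 1.645 (power 95% → β = 0.05).
n = (2.927 × 42.4 / 13.5)² = 84.51
Round up: n = 85.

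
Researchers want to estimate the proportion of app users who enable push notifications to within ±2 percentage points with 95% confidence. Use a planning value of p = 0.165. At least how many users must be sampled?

1324

For a proportion with margin E = 0.02 at 95% confidence, z = 1.960.
n = p̂(1−p̂)(z/E)² = 0.165 × 0.835 × (1.960/0.02)² = 1323.19
Round up: n = 1324.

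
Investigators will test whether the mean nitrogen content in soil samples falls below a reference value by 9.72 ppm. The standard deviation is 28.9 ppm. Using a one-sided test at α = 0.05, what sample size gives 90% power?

n = 76

For a one-sample z-test, n = ((z_α + z_β)·σ/δ)².
z_α = 1.645 (one-sided α = 0.05); z_β = 1.282 (power 90% → β = 0.1).
n = (2.927 × 28.9 / 9.72)² = 75.74
Round up: n = 76.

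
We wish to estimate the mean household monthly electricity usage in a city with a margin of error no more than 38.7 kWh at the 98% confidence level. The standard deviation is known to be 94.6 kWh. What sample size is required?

For a mean, the margin of error is E = z·σ/√n, so n = (zσ/E)².
At 98% confidence, z = 2.326.
n = (2.326 × 94.6 / 38.7)² = 32.33
Round up: n = 33.

33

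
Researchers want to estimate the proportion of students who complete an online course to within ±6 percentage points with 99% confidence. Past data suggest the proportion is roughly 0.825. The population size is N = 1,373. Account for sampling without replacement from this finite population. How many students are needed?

224

For a proportion with margin E = 0.06 at 99% confidence, z = 2.576.
n = p̂(1−p̂)(z/E)² = 0.825 × 0.175 × (2.576/0.06)² = 266.12 — call this n₀.
Finite-population correction with N = 1,373: n = n₀ / (1 + (n₀−1)/N) = 266.12 / 1.193 = 223.07
Round up: n = 224.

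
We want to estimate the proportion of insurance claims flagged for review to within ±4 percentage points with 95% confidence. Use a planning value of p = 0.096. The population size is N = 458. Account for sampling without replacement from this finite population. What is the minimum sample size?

For a proportion with margin E = 0.04 at 95% confidence, z = 1.960.
n = p̂(1−p̂)(z/E)² = 0.096 × 0.904 × (1.960/0.04)² = 208.37 — call this n₀.
Finite-population correction with N = 458: n = n₀ / (1 + (n₀−1)/N) = 208.37 / 1.453 = 143.41
Round up: n = 144.

144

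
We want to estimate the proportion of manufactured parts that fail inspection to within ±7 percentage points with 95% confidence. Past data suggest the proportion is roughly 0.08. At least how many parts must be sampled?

n = 58

For a proportion with margin E = 0.07 at 95% confidence, z = 1.960.
n = p̂(1−p̂)(z/E)² = 0.08 × 0.92 × (1.960/0.07)² = 57.70
Round up: n = 58.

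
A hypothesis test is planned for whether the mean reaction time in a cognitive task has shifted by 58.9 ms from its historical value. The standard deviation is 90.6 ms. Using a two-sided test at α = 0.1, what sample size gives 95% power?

n = 26

For a one-sample z-test, n = ((z_{α/2} + z_β)·σ/δ)².
z_{α/2} = 1.645 (two-sided α = 0.1); z_β = 1.645 (power 95% → β = 0.05).
n = (3.290 × 90.6 / 58.9)² = 25.61
Round up: n = 26.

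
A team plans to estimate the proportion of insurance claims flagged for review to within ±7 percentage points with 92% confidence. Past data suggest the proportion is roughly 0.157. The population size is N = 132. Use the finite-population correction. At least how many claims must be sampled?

For a proportion with margin E = 0.07 at 92% confidence, z = 1.751.
n = p̂(1−p̂)(z/E)² = 0.157 × 0.843 × (1.751/0.07)² = 82.81 — call this n₀.
Finite-population correction with N = 132: n = n₀ / (1 + (n₀−1)/N) = 82.81 / 1.62 = 51.12
Round up: n = 52.

52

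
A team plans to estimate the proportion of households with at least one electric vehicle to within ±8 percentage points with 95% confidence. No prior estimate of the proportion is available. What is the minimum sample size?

For a proportion with margin E = 0.08 at 95% confidence, z = 1.960.
With no prior estimate, use p = 0.5, which maximizes p(1−p) at 0.25.
n = 0.25 × (z/E)² = 0.25 × (1.960/0.08)² = 150.06
Round up: n = 151.

151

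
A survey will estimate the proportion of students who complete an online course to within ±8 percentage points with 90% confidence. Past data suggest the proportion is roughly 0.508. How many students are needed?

n = 106

For a proportion with margin E = 0.08 at 90% confidence, z = 1.645.
n = p̂(1−p̂)(z/E)² = 0.508 × 0.492 × (1.645/0.08)² = 105.68
Round up: n = 106.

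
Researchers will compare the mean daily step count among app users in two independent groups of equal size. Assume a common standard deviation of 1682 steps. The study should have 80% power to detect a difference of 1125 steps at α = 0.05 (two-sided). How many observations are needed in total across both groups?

72 total

For two equal groups, n per group = 2·((z_{α/2} + z_β)·σ/δ)².
z_{α/2} = 1.960; z_β = 0.842 (power 80%).
n = 2 × (2.802 × 1682 / 1125)² = 2 × 17.55 = 35.10
Round up: n = 36 per group.
Total across both groups: 2 × 36 = 72.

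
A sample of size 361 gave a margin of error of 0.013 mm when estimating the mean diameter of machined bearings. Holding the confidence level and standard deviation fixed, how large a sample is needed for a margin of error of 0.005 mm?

2441

Margin of error scales as 1/√n, so n₂ = n₁·(E₁/E₂)².
n₂ = 361 × (0.013/0.005)² = 361 × 6.76 = 2440.36
Round up: n₂ = 2441.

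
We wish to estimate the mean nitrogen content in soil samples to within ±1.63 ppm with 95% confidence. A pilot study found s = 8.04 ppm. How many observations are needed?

For a mean, the margin of error is E = z·σ/√n, so n = (zσ/E)².
At 95% confidence, z = 1.960.
n = (1.960 × 8.04 / 1.63)² = 93.47
Round up: n = 94.

94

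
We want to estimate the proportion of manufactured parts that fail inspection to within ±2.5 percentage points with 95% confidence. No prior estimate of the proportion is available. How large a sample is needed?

For a proportion with margin E = 0.025 at 95% confidence, z = 1.960.
With no prior estimate, use p = 0.5, which maximizes p(1−p) at 0.25.
n = 0.25 × (z/E)² = 0.25 × (1.960/0.025)² = 1536.64
Round up: n = 1537.

n = 1537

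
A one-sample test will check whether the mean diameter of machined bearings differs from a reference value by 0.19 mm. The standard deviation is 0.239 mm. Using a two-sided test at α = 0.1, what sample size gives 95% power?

For a one-sample z-test, n = ((z_{α/2} + z_β)·σ/δ)².
z_{α/2} = 1.645 (two-sided α = 0.1); z_β = 1.645 (power 95% → β = 0.05).
n = (3.290 × 0.239 / 0.19)² = 17.13
Round up: n = 18.

18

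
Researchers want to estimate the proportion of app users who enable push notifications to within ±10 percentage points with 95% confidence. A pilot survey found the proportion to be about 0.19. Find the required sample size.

60

For a proportion with margin E = 0.1 at 95% confidence, z = 1.960.
n = p̂(1−p̂)(z/E)² = 0.19 × 0.81 × (1.960/0.1)² = 59.12
Round up: n = 60.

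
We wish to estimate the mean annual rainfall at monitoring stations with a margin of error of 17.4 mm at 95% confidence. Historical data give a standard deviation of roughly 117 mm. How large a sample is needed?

For a mean, the margin of error is E = z·σ/√n, so n = (zσ/E)².
At 95% confidence, z = 1.960.
n = (1.960 × 117 / 17.4)² = 173.69
Round up: n = 174.

174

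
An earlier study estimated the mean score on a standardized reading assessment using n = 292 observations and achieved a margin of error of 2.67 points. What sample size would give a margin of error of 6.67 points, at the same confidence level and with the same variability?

Margin of error scales as 1/√n, so n₂ = n₁·(E₁/E₂)².
n₂ = 292 × (2.67/6.67)² = 292 × 0.1602 = 46.78
Round up: n₂ = 47.

n = 47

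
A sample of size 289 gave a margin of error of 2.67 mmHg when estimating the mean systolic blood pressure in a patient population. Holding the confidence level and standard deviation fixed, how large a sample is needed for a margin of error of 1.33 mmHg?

1165

Margin of error scales as 1/√n, so n₂ = n₁·(E₁/E₂)².
n₂ = 289 × (2.67/1.33)² = 289 × 4.03 = 1164.67
Round up: n₂ = 1165.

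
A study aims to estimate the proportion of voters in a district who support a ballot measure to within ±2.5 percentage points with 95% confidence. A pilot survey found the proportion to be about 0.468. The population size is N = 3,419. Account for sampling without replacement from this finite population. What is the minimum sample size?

For a proportion with margin E = 0.025 at 95% confidence, z = 1.960.
n = p̂(1−p̂)(z/E)² = 0.468 × 0.532 × (1.960/0.025)² = 1530.35 — call this n₀.
Finite-population correction with N = 3,419: n = n₀ / (1 + (n₀−1)/N) = 1530.35 / 1.447 = 1057.60
Round up: n = 1058.

n = 1058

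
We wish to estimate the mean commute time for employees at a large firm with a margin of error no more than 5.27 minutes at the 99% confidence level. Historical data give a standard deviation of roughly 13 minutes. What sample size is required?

41

For a mean, the margin of error is E = z·σ/√n, so n = (zσ/E)².
At 99% confidence, z = 2.576.
n = (2.576 × 13 / 5.27)² = 40.38
Round up: n = 41.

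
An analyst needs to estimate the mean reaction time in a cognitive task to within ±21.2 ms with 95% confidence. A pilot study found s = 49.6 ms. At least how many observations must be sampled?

22

For a mean, the margin of error is E = z·σ/√n, so n = (zσ/E)².
At 95% confidence, z = 1.960.
n = (1.960 × 49.6 / 21.2)² = 21.03
Round up: n = 22.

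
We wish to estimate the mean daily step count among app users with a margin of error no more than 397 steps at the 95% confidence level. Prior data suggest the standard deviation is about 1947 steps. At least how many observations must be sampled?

n = 93

For a mean, the margin of error is E = z·σ/√n, so n = (zσ/E)².
At 95% confidence, z = 1.960.
n = (1.960 × 1947 / 397)² = 92.40
Round up: n = 93.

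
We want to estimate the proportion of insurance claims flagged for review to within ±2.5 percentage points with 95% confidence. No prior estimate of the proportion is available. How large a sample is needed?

1537

For a proportion with margin E = 0.025 at 95% confidence, z = 1.960.
With no prior estimate, use p = 0.5, which maximizes p(1−p) at 0.25.
n = 0.25 × (z/E)² = 0.25 × (1.960/0.025)² = 1536.64
Round up: n = 1537.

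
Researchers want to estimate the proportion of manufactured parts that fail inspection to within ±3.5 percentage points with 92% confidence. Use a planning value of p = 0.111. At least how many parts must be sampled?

247

For a proportion with margin E = 0.035 at 92% confidence, z = 1.751.
n = p̂(1−p̂)(z/E)² = 0.111 × 0.889 × (1.751/0.035)² = 246.98
Round up: n = 247.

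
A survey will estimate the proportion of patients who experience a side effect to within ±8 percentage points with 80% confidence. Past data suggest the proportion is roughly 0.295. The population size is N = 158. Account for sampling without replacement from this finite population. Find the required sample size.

For a proportion with margin E = 0.08 at 80% confidence, z = 1.282.
n = p̂(1−p̂)(z/E)² = 0.295 × 0.705 × (1.282/0.08)² = 53.41 — call this n₀.
Finite-population correction with N = 158: n = n₀ / (1 + (n₀−1)/N) = 53.41 / 1.332 = 40.10
Round up: n = 41.

41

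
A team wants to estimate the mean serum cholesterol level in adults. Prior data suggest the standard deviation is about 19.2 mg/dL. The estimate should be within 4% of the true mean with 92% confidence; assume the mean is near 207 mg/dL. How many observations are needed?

For a mean, the margin of error is E = z·σ/√n, so n = (zσ/E)².
At 92% confidence, z = 1.751.
E = 4% of 207 = 8.28 mg/dL.
n = (1.751 × 19.2 / 8.28)² = 16.49
Round up: n = 17.

17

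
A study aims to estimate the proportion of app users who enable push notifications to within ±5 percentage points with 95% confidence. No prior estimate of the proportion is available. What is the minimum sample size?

For a proportion with margin E = 0.05 at 95% confidence, z = 1.960.
With no prior estimate, use p = 0.5, which maximizes p(1−p) at 0.25.
n = 0.25 × (z/E)² = 0.25 × (1.960/0.05)² = 384.16
Round up: n = 385.

385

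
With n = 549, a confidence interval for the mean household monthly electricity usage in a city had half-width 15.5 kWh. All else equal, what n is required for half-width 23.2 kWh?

246

Margin of error scales as 1/√n, so n₂ = n₁·(E₁/E₂)².
n₂ = 549 × (15.5/23.2)² = 549 × 0.4464 = 245.07
Round up: n₂ = 246.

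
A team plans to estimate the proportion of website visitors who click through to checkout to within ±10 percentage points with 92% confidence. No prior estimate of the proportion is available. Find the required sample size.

For a proportion with margin E = 0.1 at 92% confidence, z = 1.751.
With no prior estimate, use p = 0.5, which maximizes p(1−p) at 0.25.
n = 0.25 × (z/E)² = 0.25 × (1.751/0.1)² = 76.65
Round up: n = 77.

77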